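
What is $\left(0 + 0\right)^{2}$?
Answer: $0$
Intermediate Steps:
$\left(0 + 0\right)^{2} = 0^{2}$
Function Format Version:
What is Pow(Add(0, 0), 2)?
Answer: 0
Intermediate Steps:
Pow(Add(0, 0), 2) = Pow(0, 2)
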